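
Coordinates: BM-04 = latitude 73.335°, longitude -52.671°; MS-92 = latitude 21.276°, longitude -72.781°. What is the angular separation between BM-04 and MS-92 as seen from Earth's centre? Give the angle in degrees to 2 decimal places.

53.23°

Δφ = -52.0590°,  Δλ = -20.1100°
a = sin²(Δφ/2) + cos φ₁ cos φ₂ sin²(Δλ/2) = 0.200721
c = 2·arcsin(√a) = 0.929097 rad = 53.2333°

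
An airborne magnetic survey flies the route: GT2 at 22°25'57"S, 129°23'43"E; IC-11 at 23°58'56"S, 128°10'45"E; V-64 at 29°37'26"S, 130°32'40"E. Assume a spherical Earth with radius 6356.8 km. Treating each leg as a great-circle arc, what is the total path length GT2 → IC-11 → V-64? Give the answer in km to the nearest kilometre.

GT2: φ = -22.43250°, λ = +129.39528°
IC-11: φ = -23.98222°, λ = +128.17917°
V-64: φ = -29.62389°, λ = +130.54444°
GT2→IC-11: c = 0.033348 rad, d = 211.99 km
IC-11→V-64: c = 0.105125 rad, d = 668.26 km
Total = 211.99 + 668.26 = 880.24 km

880 km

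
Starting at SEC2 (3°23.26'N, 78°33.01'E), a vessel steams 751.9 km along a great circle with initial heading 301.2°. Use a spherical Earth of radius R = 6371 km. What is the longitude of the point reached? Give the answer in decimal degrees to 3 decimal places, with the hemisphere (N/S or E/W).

72.728°E

SEC2: φ = +3.38767°, λ = +78.55017°
δ = d/R = 751.9/6371 = 0.118019 rad
φ₂ = arcsin(sin φ₁ cos δ + cos φ₁ sin δ cos θ)
   = arcsin(0.05909·0.99304 + 0.99825·0.11775·0.51803) = 6.86724°
λ₂ = λ₁ + atan2(sin θ sin δ cos φ₁, cos δ − sin φ₁ sin φ₂) = 72.72790°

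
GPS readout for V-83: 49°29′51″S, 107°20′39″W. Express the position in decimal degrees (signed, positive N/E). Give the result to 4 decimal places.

-49.4975°, -107.3442°

lat: 49.4975° S → -49.4975°
lon: 107.3442° W → -107.3442°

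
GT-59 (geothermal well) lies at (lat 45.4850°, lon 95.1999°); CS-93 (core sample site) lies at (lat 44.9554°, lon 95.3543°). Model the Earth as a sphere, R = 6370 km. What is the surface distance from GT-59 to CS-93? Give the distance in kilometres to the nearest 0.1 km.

60.1 km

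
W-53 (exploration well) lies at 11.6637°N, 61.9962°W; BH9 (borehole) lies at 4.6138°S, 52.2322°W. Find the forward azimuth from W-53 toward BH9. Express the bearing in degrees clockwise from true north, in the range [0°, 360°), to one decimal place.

Δλ = 9.7640°
y = sin Δλ · cos φ₂ = 0.169041
x = cos φ₁ sin φ₂ − sin φ₁ cos φ₂ cos Δλ = -0.277371
θ = atan2(y, x) = 148.6402° → 148.6402° (mod 360°)

148.6°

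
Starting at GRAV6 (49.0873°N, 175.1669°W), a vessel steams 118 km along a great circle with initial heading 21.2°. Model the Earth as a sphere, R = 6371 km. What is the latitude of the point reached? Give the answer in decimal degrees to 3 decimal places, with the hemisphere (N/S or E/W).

50.075°N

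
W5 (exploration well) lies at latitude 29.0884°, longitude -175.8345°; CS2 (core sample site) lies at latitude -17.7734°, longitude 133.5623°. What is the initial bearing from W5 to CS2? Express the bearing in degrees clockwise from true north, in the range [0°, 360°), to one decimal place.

232.7°

Δλ = -50.6032°
y = sin Δλ · cos φ₂ = -0.735886
x = cos φ₁ sin φ₂ − sin φ₁ cos φ₂ cos Δλ = -0.560583
θ = atan2(y, x) = -127.2994° → 232.7006° (mod 360°)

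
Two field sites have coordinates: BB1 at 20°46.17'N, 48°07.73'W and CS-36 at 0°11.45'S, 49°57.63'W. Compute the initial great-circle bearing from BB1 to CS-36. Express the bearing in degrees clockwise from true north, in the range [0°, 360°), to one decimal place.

185.1°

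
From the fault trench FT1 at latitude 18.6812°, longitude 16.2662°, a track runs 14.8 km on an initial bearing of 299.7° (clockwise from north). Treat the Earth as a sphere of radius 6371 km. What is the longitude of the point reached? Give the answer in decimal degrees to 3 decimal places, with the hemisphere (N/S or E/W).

16.144°E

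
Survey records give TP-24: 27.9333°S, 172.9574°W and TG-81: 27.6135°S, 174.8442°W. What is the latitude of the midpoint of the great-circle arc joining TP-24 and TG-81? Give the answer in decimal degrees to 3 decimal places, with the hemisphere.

Bx = cos φ₂ cos Δλ = 0.885614,  By = cos φ₂ sin Δλ = -0.029175
φₘ = atan2(sin φ₁ + sin φ₂, √((cos φ₁ + Bx)² + By²)) = -27.77660°
λₘ = λ₁ + atan2(By, cos φ₁ + Bx) = -173.90219°

27.777°S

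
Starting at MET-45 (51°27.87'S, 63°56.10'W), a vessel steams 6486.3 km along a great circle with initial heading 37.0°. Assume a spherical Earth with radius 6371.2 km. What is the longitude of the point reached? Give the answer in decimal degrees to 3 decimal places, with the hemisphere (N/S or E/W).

MET-45: φ = -51.46450°, λ = -63.93500°
δ = d/R = 6486.3/6371.2 = 1.018066 rad
φ₂ = arcsin(sin φ₁ cos δ + cos φ₁ sin δ cos θ)
   = arcsin(-0.78222·0.52501 + 0.62300·0.85109·0.79864) = 0.73251°
λ₂ = λ₁ + atan2(sin θ sin δ cos φ₁, cos δ − sin φ₁ sin φ₂) = -33.12165°

33.122°W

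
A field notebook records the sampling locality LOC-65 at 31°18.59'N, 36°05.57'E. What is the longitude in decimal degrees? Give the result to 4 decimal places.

36° + 5.57′/60 = 36 + 0.09283 = 36.0928°

36.0928°E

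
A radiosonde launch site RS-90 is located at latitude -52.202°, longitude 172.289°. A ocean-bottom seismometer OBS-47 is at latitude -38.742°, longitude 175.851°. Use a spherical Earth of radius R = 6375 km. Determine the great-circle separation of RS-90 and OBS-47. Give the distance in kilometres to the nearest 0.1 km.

Δφ = 13.4600°,  Δλ = 3.5620°
a = sin²(Δφ/2) + cos φ₁ cos φ₂ sin²(Δλ/2) = 0.014195
c = 2·arcsin(√a) = 0.238856 rad = 13.6855°
d = R·c = 6375 × 0.238856 = 1522.7 km

1522.7 km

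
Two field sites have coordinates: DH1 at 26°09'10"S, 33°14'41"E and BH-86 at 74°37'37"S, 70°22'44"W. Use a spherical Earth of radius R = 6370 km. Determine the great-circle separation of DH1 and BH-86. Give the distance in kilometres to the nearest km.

DH1: φ = -26.15278°, λ = +33.24472°
BH-86: φ = -74.62694°, λ = -70.37889°
Δφ = -48.4742°,  Δλ = -103.6236°
a = sin²(Δφ/2) + cos φ₁ cos φ₂ sin²(Δλ/2) = 0.315527
c = 2·arcsin(√a) = 1.192922 rad = 68.3494°
d = R·c = 6370 × 1.192922 = 7598.9 km

7599 km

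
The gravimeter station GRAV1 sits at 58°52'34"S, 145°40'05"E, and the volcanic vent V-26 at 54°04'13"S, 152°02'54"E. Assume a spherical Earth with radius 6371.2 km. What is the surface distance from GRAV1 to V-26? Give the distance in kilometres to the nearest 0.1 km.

GRAV1: φ = -58.87611°, λ = +145.66806°
V-26: φ = -54.07028°, λ = +152.04833°
Δφ = 4.8058°,  Δλ = 6.3803°
a = sin²(Δφ/2) + cos φ₁ cos φ₂ sin²(Δλ/2) = 0.002697
c = 2·arcsin(√a) = 0.103915 rad = 5.9539°
d = R·c = 6371.2 × 0.103915 = 662.1 km

662.1 km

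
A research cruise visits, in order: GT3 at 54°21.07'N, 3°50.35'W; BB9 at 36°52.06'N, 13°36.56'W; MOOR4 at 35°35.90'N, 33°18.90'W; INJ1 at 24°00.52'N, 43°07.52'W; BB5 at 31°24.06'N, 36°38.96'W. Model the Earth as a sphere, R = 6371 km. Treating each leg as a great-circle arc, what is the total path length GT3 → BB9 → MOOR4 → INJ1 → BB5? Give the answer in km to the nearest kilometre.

GT3: φ = +54.35117°, λ = -3.83917°
BB9: φ = +36.86767°, λ = -13.60933°
MOOR4: φ = +35.59833°, λ = -33.31500°
INJ1: φ = +24.00867°, λ = -43.12533°
BB5: φ = +31.40100°, λ = -36.64933°
GT3→BB9: c = 0.326904 rad, d = 2082.71 km
BB9→MOOR4: c = 0.277809 rad, d = 1769.92 km
MOOR4→INJ1: c = 0.250655 rad, d = 1596.92 km
INJ1→BB5: c = 0.163195 rad, d = 1039.71 km
Total = 2082.71 + 1769.92 + 1596.92 + 1039.71 = 6489.26 km

6489 km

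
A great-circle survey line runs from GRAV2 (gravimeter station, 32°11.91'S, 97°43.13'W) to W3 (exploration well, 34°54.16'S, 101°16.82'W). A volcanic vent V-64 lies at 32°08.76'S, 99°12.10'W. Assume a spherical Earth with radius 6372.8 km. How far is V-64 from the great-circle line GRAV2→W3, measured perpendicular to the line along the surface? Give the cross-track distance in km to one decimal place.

99.3 km

GRAV2: φ = -32.19850°, λ = -97.71883°
W3: φ = -34.90267°, λ = -101.28033°
V-64: φ = -32.14600°, λ = -99.20167°
δ₁₃ = central angle GRAV2→V-64 = 0.021925 rad  (haversine)
θ₁₃ = bearing GRAV2→V-64 = 272.000°,  θ₁₂ = bearing GRAV2→W3 = 226.692°
dₓₜ = R·arcsin(sin δ₁₃ · sin(θ₁₃ − θ₁₂)) = 6372.8·arcsin(0.02192·sin(45.309°)) = 99.328 km
|dₓₜ| = 99.328 km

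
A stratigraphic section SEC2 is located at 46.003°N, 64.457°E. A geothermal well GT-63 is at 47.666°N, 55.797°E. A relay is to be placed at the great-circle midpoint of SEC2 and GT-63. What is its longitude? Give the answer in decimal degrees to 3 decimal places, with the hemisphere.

60.194°E

Bx = cos φ₂ cos Δλ = 0.665773,  By = cos φ₂ sin Δλ = -0.101402
φₘ = atan2(sin φ₁ + sin φ₂, √((cos φ₁ + Bx)² + By²)) = 46.91619°
λₘ = λ₁ + atan2(By, cos φ₁ + Bx) = 60.19413°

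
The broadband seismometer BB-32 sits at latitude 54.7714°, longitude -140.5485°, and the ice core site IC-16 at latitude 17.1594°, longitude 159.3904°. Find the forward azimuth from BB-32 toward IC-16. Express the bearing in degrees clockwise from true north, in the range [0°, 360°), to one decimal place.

Δλ = -60.0611°
y = sin Δλ · cos φ₂ = -0.827986
x = cos φ₁ sin φ₂ − sin φ₁ cos φ₂ cos Δλ = -0.219342
θ = atan2(y, x) = -104.8374° → 255.1626° (mod 360°)

255.2°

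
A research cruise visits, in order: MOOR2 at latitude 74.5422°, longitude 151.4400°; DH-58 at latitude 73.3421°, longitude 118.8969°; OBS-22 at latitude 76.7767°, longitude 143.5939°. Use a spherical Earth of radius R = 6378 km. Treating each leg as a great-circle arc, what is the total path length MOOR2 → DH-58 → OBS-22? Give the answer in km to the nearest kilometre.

1795 km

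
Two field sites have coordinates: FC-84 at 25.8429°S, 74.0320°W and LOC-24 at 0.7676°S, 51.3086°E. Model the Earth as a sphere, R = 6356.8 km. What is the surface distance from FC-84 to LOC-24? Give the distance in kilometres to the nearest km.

Δφ = 25.0753°,  Δλ = 125.3406°
a = sin²(Δφ/2) + cos φ₁ cos φ₂ sin²(Δλ/2) = 0.757351
c = 2·arcsin(√a) = 2.111456 rad = 120.9775°
d = R·c = 6356.8 × 2.111456 = 13422.1 km

13422 km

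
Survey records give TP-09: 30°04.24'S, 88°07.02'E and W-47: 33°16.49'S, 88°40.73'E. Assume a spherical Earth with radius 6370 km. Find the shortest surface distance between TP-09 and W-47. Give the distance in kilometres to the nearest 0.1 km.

360.2 km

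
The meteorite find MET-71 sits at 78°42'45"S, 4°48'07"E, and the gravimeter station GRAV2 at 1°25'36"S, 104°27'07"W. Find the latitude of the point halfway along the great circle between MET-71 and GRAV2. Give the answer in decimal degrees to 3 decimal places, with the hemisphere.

MET-71: φ = -78.71250°, λ = +4.80194°
GRAV2: φ = -1.42667°, λ = -104.45194°
Bx = cos φ₂ cos Δλ = -0.329653,  By = cos φ₂ sin Δλ = -0.943774
φₘ = atan2(sin φ₁ + sin φ₂, √((cos φ₁ + Bx)² + By²)) = -46.53023°
λₘ = λ₁ + atan2(By, cos φ₁ + Bx) = -93.27433°

46.530°S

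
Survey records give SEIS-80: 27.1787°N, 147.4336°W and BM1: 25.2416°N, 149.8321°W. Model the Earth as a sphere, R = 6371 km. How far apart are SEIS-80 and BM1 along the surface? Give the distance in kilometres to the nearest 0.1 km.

Δφ = -1.9371°,  Δλ = -2.3985°
a = sin²(Δφ/2) + cos φ₁ cos φ₂ sin²(Δλ/2) = 0.000638
c = 2·arcsin(√a) = 0.050530 rad = 2.8952°
d = R·c = 6371 × 0.050530 = 321.9 km

321.9 km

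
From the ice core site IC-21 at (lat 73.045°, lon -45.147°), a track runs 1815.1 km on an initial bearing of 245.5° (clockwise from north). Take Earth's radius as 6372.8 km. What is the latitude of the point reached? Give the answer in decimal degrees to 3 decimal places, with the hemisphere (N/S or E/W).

δ = d/R = 1815.1/6372.8 = 0.284820 rad
φ₂ = arcsin(sin φ₁ cos δ + cos φ₁ sin δ cos θ)
   = arcsin(0.95653·0.95971 + 0.29162·0.28098·-0.41469) = 62.13082°
λ₂ = λ₁ + atan2(sin θ sin δ cos φ₁, cos δ − sin φ₁ sin φ₂) = -78.30662°

62.131°N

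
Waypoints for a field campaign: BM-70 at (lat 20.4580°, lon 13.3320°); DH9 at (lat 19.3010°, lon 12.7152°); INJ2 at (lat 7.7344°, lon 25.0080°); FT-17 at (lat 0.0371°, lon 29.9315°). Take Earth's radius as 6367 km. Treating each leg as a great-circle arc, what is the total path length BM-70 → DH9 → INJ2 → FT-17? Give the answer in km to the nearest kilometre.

3005 km

BM-70→DH9: c = 0.022589 rad, d = 143.82 km
DH9→INJ2: c = 0.289978 rad, d = 1846.29 km
INJ2→FT-17: c = 0.159333 rad, d = 1014.48 km
Total = 143.82 + 1846.29 + 1014.48 = 3004.59 km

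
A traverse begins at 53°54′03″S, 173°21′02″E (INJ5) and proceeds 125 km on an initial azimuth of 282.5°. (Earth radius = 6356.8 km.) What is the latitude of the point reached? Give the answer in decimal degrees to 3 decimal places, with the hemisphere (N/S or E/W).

53.643°S

INJ5: φ = -53.90083°, λ = +173.35056°
δ = d/R = 125/6356.8 = 0.019664 rad
φ₂ = arcsin(sin φ₁ cos δ + cos φ₁ sin δ cos θ)
   = arcsin(-0.80800·0.99981 + 0.58918·0.01966·0.21644) = -53.64260°
λ₂ = λ₁ + atan2(sin θ sin δ cos φ₁, cos δ − sin φ₁ sin φ₂) = 171.49489°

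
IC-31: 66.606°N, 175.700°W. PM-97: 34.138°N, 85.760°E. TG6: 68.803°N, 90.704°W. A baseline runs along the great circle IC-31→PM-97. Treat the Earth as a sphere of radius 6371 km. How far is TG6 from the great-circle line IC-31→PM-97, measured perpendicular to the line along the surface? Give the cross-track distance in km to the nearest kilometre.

2991 km

δ₁₃ = central angle IC-31→TG6 = 0.519187 rad  (haversine)
θ₁₃ = bearing IC-31→TG6 = 46.548°,  θ₁₂ = bearing IC-31→PM-97 = 292.296°
dₓₜ = R·arcsin(sin δ₁₃ · sin(θ₁₃ − θ₁₂)) = 6371·arcsin(0.49617·sin(-245.748°)) = 2990.793 km
|dₓₜ| = 2990.793 km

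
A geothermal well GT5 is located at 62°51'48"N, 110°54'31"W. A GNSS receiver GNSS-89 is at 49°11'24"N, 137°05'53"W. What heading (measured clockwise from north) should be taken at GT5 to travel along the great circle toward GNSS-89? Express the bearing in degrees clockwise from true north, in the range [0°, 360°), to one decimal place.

GT5: φ = +62.86333°, λ = -110.90861°
GNSS-89: φ = +49.19000°, λ = -137.09806°
Δλ = -26.1894°
y = sin Δλ · cos φ₂ = -0.288439
x = cos φ₁ sin φ₂ − sin φ₁ cos φ₂ cos Δλ = -0.176678
θ = atan2(y, x) = -121.4887° → 238.5113° (mod 360°)

238.5°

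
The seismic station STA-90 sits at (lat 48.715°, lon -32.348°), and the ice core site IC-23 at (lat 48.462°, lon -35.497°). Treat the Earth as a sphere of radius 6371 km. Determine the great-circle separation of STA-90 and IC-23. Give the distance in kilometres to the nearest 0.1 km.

233.3 km

Δφ = -0.2530°,  Δλ = -3.1490°
a = sin²(Δφ/2) + cos φ₁ cos φ₂ sin²(Δλ/2) = 0.000335
c = 2·arcsin(√a) = 0.036619 rad = 2.0981°
d = R·c = 6371 × 0.036619 = 233.3 km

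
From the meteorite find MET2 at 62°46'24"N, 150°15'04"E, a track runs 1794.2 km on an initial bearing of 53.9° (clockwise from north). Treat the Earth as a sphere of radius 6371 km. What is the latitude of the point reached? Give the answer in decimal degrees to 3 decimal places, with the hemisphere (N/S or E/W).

68.293°N

MET2: φ = +62.77333°, λ = +150.25111°
δ = d/R = 1794.2/6371 = 0.281620 rad
φ₂ = arcsin(sin φ₁ cos δ + cos φ₁ sin δ cos θ)
   = arcsin(0.88920·0.96061 + 0.45751·0.27791·0.58920) = 68.29339°
λ₂ = λ₁ + atan2(sin θ sin δ cos φ₁, cos δ − sin φ₁ sin φ₂) = -172.36649°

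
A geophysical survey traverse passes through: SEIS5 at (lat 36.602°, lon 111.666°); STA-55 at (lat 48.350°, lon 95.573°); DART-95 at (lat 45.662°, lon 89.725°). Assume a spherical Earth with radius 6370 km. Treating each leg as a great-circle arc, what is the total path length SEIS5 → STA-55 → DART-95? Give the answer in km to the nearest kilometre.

2384 km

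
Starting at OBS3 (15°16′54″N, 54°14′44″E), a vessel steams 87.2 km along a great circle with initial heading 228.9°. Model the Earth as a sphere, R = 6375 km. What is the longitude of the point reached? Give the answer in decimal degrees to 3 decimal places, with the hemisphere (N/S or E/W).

53.635°E

OBS3: φ = +15.28167°, λ = +54.24556°
δ = d/R = 87.2/6375 = 0.013678 rad
φ₂ = arcsin(sin φ₁ cos δ + cos φ₁ sin δ cos θ)
   = arcsin(0.26356·0.99991 + 0.96464·0.01368·-0.65738) = 14.76565°
λ₂ = λ₁ + atan2(sin θ sin δ cos φ₁, cos δ − sin φ₁ sin φ₂) = 53.63481°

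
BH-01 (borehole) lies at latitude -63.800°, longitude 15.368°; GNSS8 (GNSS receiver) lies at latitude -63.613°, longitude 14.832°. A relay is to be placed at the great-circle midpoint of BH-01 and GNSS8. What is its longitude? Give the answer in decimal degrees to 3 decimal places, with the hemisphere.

15.099°E

Bx = cos φ₂ cos Δλ = 0.444412,  By = cos φ₂ sin Δλ = -0.004158
φₘ = atan2(sin φ₁ + sin φ₂, √((cos φ₁ + Bx)² + By²)) = -63.70675°
λₘ = λ₁ + atan2(By, cos φ₁ + Bx) = 15.09911°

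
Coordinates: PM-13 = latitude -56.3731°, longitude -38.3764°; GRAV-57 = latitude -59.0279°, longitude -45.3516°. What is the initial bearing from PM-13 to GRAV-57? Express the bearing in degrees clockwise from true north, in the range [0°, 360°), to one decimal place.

Δλ = -6.9752°
y = sin Δλ · cos φ₂ = -0.062495
x = cos φ₁ sin φ₂ − sin φ₁ cos φ₂ cos Δλ = -0.049490
θ = atan2(y, x) = -128.3756° → 231.6244° (mod 360°)

231.6°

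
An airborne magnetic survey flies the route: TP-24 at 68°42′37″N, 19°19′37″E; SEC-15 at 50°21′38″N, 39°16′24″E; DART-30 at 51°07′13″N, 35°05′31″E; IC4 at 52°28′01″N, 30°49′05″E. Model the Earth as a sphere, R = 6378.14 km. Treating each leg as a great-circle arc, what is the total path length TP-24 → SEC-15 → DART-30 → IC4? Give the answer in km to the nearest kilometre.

TP-24: φ = +68.71028°, λ = +19.32694°
SEC-15: φ = +50.36056°, λ = +39.27333°
DART-30: φ = +51.12028°, λ = +35.09194°
IC4: φ = +52.46694°, λ = +30.81806°
TP-24→SEC-15: c = 0.361810 rad, d = 2307.68 km
SEC-15→DART-30: c = 0.048042 rad, d = 306.42 km
DART-30→IC4: c = 0.051766 rad, d = 330.17 km
Total = 2307.68 + 306.42 + 330.17 = 2944.27 km

2944 km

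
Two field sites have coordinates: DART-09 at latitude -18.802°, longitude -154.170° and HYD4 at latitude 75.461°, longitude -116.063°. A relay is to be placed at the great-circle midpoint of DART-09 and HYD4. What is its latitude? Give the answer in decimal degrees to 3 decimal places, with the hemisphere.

29.215°N

Bx = cos φ₂ cos Δλ = 0.197532,  By = cos φ₂ sin Δλ = 0.154924
φₘ = atan2(sin φ₁ + sin φ₂, √((cos φ₁ + Bx)² + By²)) = 29.21466°
λₘ = λ₁ + atan2(By, cos φ₁ + Bx) = -146.45887°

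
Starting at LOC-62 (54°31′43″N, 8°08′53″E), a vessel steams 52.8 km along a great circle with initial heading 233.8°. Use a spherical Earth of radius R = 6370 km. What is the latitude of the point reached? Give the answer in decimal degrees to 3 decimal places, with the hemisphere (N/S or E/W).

54.246°N

LOC-62: φ = +54.52861°, λ = +8.14806°
δ = d/R = 52.8/6370 = 0.008289 rad
φ₂ = arcsin(sin φ₁ cos δ + cos φ₁ sin δ cos θ)
   = arcsin(0.81441·0.99997 + 0.58030·0.00829·-0.59061) = 54.24634°
λ₂ = λ₁ + atan2(sin θ sin δ cos φ₁, cos δ − sin φ₁ sin φ₂) = 7.49216°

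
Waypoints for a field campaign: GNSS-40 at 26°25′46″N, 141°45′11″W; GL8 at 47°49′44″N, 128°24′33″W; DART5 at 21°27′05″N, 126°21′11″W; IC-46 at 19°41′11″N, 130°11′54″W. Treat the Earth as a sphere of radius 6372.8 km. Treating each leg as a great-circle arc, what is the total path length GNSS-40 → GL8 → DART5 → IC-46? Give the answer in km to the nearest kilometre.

6035 km

GNSS-40: φ = +26.42944°, λ = -141.75306°
GL8: φ = +47.82889°, λ = -128.40917°
DART5: φ = +21.45139°, λ = -126.35306°
IC-46: φ = +19.68639°, λ = -130.19833°
GNSS-40→GL8: c = 0.415712 rad, d = 2649.25 km
GL8→DART5: c = 0.461279 rad, d = 2939.64 km
DART5→IC-46: c = 0.069975 rad, d = 445.94 km
Total = 2649.25 + 2939.64 + 445.94 = 6034.82 km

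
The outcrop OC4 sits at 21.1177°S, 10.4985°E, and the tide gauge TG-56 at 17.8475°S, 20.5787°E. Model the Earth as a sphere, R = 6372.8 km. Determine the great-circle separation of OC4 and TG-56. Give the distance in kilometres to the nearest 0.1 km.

Δφ = 3.2702°,  Δλ = 10.0802°
a = sin²(Δφ/2) + cos φ₁ cos φ₂ sin²(Δλ/2) = 0.007668
c = 2·arcsin(√a) = 0.175353 rad = 10.0470°
d = R·c = 6372.8 × 0.175353 = 1117.5 km

1117.5 km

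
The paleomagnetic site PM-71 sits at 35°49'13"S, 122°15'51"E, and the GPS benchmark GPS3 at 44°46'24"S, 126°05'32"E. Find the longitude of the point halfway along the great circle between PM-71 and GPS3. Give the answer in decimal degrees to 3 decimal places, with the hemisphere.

PM-71: φ = -35.82028°, λ = +122.26417°
GPS3: φ = -44.77333°, λ = +126.09222°
Bx = cos φ₂ cos Δλ = 0.708315,  By = cos φ₂ sin Δλ = 0.047395
φₘ = atan2(sin φ₁ + sin φ₂, √((cos φ₁ + Bx)² + By²)) = -40.31251°
λₘ = λ₁ + atan2(By, cos φ₁ + Bx) = 124.05108°

124.051°E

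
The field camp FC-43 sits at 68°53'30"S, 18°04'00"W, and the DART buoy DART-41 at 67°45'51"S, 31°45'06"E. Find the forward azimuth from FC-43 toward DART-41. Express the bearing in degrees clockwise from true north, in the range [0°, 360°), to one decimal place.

110.1°

FC-43: φ = -68.89167°, λ = -18.06667°
DART-41: φ = -67.76417°, λ = +31.75167°
Δλ = 49.8183°
y = sin Δλ · cos φ₂ = 0.289114
x = cos φ₁ sin φ₂ − sin φ₁ cos φ₂ cos Δλ = -0.105572
θ = atan2(y, x) = 110.0601° → 110.0601° (mod 360°)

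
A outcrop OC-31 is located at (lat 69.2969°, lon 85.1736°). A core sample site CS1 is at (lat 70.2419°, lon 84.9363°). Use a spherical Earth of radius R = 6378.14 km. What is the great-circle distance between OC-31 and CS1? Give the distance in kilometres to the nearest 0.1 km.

105.6 km

Δφ = 0.9450°,  Δλ = -0.2373°
a = sin²(Δφ/2) + cos φ₁ cos φ₂ sin²(Δλ/2) = 0.000069
c = 2·arcsin(√a) = 0.016555 rad = 0.9486°
d = R·c = 6378.14 × 0.016555 = 105.6 km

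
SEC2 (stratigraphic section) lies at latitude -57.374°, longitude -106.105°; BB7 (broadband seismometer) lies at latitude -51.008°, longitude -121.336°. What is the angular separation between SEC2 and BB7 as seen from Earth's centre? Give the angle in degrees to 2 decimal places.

Δφ = 6.3660°,  Δλ = -15.2310°
a = sin²(Δφ/2) + cos φ₁ cos φ₂ sin²(Δλ/2) = 0.009041
c = 2·arcsin(√a) = 0.190457 rad = 10.9124°

10.91°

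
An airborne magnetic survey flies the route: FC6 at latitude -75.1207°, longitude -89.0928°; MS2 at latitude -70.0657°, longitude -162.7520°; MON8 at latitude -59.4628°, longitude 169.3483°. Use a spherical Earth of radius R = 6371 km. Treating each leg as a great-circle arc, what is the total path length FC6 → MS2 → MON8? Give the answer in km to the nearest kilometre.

4085 km

FC6→MS2: c = 0.367596 rad, d = 2341.96 km
MS2→MON8: c = 0.273650 rad, d = 1743.42 km
Total = 2341.96 + 1743.42 = 4085.38 km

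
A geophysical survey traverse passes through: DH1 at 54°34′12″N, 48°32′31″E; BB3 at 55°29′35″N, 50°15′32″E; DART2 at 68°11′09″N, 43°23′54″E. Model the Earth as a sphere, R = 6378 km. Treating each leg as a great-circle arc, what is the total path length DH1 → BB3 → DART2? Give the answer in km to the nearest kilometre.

DH1: φ = +54.57000°, λ = +48.54194°
BB3: φ = +55.49306°, λ = +50.25889°
DART2: φ = +68.18583°, λ = +43.39833°
DH1→BB3: c = 0.023547 rad, d = 150.18 km
BB3→DART2: c = 0.228289 rad, d = 1456.03 km
Total = 150.18 + 1456.03 = 1606.21 km

1606 km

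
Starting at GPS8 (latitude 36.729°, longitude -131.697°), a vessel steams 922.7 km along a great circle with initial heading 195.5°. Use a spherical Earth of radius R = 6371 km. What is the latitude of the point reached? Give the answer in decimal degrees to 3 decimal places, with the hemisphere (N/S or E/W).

δ = d/R = 922.7/6371 = 0.144828 rad
φ₂ = arcsin(sin φ₁ cos δ + cos φ₁ sin δ cos θ)
   = arcsin(0.59803·0.98953 + 0.80147·0.14432·-0.96363) = 28.70541°
λ₂ = λ₁ + atan2(sin θ sin δ cos φ₁, cos δ − sin φ₁ sin φ₂) = -134.21726°

28.705°N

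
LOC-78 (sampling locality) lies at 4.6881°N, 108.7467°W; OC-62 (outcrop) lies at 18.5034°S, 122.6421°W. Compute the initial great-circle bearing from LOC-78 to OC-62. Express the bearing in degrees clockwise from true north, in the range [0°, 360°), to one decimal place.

210.2°

Δλ = -13.8954°
y = sin Δλ · cos φ₂ = -0.227736
x = cos φ₁ sin φ₂ − sin φ₁ cos φ₂ cos Δλ = -0.391537
θ = atan2(y, x) = -149.8158° → 210.1842° (mod 360°)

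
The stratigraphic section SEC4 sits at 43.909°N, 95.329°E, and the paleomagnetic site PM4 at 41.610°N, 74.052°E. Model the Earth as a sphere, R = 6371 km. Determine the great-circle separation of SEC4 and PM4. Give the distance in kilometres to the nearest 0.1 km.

Δφ = -2.2990°,  Δλ = -21.2770°
a = sin²(Δφ/2) + cos φ₁ cos φ₂ sin²(Δλ/2) = 0.018761
c = 2·arcsin(√a) = 0.274804 rad = 15.7451°
d = R·c = 6371 × 0.274804 = 1750.8 km

1750.8 km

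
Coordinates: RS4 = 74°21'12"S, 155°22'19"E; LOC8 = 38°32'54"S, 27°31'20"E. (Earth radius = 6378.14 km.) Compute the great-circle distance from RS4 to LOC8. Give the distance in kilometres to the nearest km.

6893 km

RS4: φ = -74.35333°, λ = +155.37194°
LOC8: φ = -38.54833°, λ = +27.52222°
Δφ = 35.8050°,  Δλ = -127.8497°
a = sin²(Δφ/2) + cos φ₁ cos φ₂ sin²(Δλ/2) = 0.264672
c = 2·arcsin(√a) = 1.080762 rad = 61.9231°
d = R·c = 6378.14 × 1.080762 = 6893.3 km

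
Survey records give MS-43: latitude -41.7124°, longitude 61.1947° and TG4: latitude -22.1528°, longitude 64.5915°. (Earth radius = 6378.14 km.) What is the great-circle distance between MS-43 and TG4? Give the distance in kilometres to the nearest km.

Δφ = 19.5596°,  Δλ = 3.3968°
a = sin²(Δφ/2) + cos φ₁ cos φ₂ sin²(Δλ/2) = 0.029460
c = 2·arcsin(√a) = 0.344989 rad = 19.7664°
d = R·c = 6378.14 × 0.344989 = 2200.4 km

2200 km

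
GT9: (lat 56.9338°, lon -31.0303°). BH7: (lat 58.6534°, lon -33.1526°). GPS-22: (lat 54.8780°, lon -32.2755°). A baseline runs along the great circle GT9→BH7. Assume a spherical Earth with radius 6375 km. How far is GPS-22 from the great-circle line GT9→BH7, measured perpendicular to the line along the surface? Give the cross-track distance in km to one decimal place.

189.6 km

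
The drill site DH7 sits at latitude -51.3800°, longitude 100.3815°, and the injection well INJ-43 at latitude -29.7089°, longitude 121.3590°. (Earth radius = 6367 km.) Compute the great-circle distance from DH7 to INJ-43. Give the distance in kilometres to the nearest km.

2967 km

Δφ = 21.6711°,  Δλ = 20.9775°
a = sin²(Δφ/2) + cos φ₁ cos φ₂ sin²(Δλ/2) = 0.053306
c = 2·arcsin(√a) = 0.465965 rad = 26.6978°
d = R·c = 6367 × 0.465965 = 2966.8 km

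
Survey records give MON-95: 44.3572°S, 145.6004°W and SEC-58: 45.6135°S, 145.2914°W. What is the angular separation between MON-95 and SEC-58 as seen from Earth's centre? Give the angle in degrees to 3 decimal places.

Δφ = -1.2563°,  Δλ = 0.3090°
a = sin²(Δφ/2) + cos φ₁ cos φ₂ sin²(Δλ/2) = 0.000124
c = 2·arcsin(√a) = 0.022256 rad = 1.2752°

1.275°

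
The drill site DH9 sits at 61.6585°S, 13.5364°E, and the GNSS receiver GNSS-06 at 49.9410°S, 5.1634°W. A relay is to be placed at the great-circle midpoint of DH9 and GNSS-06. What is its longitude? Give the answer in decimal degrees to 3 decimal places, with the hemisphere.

2.762°E

Bx = cos φ₂ cos Δλ = 0.609603,  By = cos φ₂ sin Δλ = -0.206337
φₘ = atan2(sin φ₁ + sin φ₂, √((cos φ₁ + Bx)² + By²)) = -56.14692°
λₘ = λ₁ + atan2(By, cos φ₁ + Bx) = 2.76240°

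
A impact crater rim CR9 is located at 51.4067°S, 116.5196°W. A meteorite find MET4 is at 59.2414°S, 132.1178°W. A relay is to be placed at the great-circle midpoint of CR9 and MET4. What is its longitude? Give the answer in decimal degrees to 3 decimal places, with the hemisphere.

Bx = cos φ₂ cos Δλ = 0.492587,  By = cos φ₂ sin Δλ = -0.137516
φₘ = atan2(sin φ₁ + sin φ₂, √((cos φ₁ + Bx)² + By²)) = -55.57031°
λₘ = λ₁ + atan2(By, cos φ₁ + Bx) = -123.54197°

123.542°W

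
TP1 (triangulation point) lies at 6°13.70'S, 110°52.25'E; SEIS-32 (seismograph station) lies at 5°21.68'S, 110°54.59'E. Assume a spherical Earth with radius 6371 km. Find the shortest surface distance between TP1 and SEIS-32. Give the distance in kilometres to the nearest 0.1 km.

TP1: φ = -6.22833°, λ = +110.87083°
SEIS-32: φ = -5.36133°, λ = +110.90983°
Δφ = 0.8670°,  Δλ = 0.0390°
a = sin²(Δφ/2) + cos φ₁ cos φ₂ sin²(Δλ/2) = 0.000057
c = 2·arcsin(√a) = 0.015147 rad = 0.8679°
d = R·c = 6371 × 0.015147 = 96.5 km

96.5 km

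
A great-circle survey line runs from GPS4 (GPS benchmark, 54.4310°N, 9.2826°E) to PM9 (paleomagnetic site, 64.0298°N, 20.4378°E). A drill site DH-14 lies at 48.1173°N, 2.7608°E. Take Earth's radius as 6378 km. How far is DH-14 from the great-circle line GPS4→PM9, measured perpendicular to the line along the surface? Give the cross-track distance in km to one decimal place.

136.6 km

δ₁₃ = central angle GPS4→DH-14 = 0.131077 rad  (haversine)
θ₁₃ = bearing GPS4→DH-14 = 215.461°,  θ₁₂ = bearing GPS4→PM9 = 26.029°
dₓₜ = R·arcsin(sin δ₁₃ · sin(θ₁₃ − θ₁₂)) = 6378·arcsin(0.13070·sin(189.432°)) = -136.627 km
|dₓₜ| = 136.627 km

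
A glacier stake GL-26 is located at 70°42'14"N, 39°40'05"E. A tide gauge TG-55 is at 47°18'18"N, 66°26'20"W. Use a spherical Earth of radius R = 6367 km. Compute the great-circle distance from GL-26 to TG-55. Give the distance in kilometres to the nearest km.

5649 km

GL-26: φ = +70.70389°, λ = +39.66806°
TG-55: φ = +47.30500°, λ = -66.43889°
Δφ = -23.3989°,  Δλ = -106.1069°
a = sin²(Δφ/2) + cos φ₁ cos φ₂ sin²(Δλ/2) = 0.184240
c = 2·arcsin(√a) = 0.887285 rad = 50.8377°
d = R·c = 6367 × 0.887285 = 5649.3 km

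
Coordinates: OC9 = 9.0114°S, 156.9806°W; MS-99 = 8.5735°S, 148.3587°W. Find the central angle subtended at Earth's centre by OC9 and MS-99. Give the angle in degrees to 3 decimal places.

8.532°

Δφ = 0.4379°,  Δλ = 8.6219°
a = sin²(Δφ/2) + cos φ₁ cos φ₂ sin²(Δλ/2) = 0.005533
c = 2·arcsin(√a) = 0.148905 rad = 8.5316°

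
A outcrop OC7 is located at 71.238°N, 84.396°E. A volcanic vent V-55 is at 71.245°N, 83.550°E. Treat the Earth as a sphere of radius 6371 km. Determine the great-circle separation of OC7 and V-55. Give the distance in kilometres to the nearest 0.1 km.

30.3 km

Δφ = 0.0070°,  Δλ = -0.8460°
a = sin²(Δφ/2) + cos φ₁ cos φ₂ sin²(Δλ/2) = 0.000006
c = 2·arcsin(√a) = 0.004750 rad = 0.2721°
d = R·c = 6371 × 0.004750 = 30.3 km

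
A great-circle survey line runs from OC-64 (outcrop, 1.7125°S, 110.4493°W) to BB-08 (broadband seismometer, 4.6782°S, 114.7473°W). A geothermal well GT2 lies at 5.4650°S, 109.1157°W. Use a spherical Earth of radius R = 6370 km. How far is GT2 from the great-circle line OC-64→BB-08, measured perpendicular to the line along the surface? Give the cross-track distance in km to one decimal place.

δ₁₃ = central angle OC-64→GT2 = 0.069490 rad  (haversine)
θ₁₃ = bearing OC-64→GT2 = 160.508°,  θ₁₂ = bearing OC-64→BB-08 = 235.248°
dₓₜ = R·arcsin(sin δ₁₃ · sin(θ₁₃ − θ₁₂)) = 6370·arcsin(0.06943·sin(-74.739°)) = -427.017 km
|dₓₜ| = 427.017 km

427.0 km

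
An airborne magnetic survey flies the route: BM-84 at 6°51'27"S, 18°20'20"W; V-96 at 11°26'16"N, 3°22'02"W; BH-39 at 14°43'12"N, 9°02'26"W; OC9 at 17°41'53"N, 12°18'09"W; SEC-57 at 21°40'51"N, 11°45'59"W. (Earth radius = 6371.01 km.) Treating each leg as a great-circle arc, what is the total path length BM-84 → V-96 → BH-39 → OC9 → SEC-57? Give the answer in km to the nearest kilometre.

4265 km

BM-84: φ = -6.85750°, λ = -18.33889°
V-96: φ = +11.43778°, λ = -3.36722°
BH-39: φ = +14.72000°, λ = -9.04056°
OC9: φ = +17.69806°, λ = -12.30250°
SEC-57: φ = +21.68083°, λ = -11.76639°
BM-84→V-96: c = 0.411762 rad, d = 2623.34 km
V-96→BH-39: c = 0.112164 rad, d = 714.60 km
BH-39→OC9: c = 0.075428 rad, d = 480.55 km
OC9→SEC-57: c = 0.070068 rad, d = 446.41 km
Total = 2623.34 + 714.60 + 480.55 + 446.41 = 4264.89 km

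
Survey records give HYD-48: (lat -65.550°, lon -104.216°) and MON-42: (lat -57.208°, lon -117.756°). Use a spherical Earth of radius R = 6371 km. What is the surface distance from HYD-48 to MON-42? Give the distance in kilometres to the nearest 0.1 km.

Δφ = 8.3420°,  Δλ = -13.5400°
a = sin²(Δφ/2) + cos φ₁ cos φ₂ sin²(Δλ/2) = 0.008405
c = 2·arcsin(√a) = 0.183618 rad = 10.5206°
d = R·c = 6371 × 0.183618 = 1169.8 km

1169.8 km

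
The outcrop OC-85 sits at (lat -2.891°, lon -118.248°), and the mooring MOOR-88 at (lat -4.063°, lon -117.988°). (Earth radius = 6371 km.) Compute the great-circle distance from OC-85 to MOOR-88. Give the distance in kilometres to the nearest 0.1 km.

Δφ = -1.1720°,  Δλ = 0.2600°
a = sin²(Δφ/2) + cos φ₁ cos φ₂ sin²(Δλ/2) = 0.000110
c = 2·arcsin(√a) = 0.020951 rad = 1.2004°
d = R·c = 6371 × 0.020951 = 133.5 km

133.5 km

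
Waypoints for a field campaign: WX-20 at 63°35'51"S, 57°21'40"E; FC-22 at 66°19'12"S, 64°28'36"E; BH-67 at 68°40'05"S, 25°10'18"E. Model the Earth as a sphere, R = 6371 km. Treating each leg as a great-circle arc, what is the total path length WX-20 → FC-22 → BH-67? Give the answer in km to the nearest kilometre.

2114 km

WX-20: φ = -63.59750°, λ = +57.36111°
FC-22: φ = -66.32000°, λ = +64.47667°
BH-67: φ = -68.66806°, λ = +25.17167°
WX-20→FC-22: c = 0.070784 rad, d = 450.97 km
FC-22→BH-67: c = 0.261086 rad, d = 1663.38 km
Total = 450.97 + 1663.38 = 2114.35 km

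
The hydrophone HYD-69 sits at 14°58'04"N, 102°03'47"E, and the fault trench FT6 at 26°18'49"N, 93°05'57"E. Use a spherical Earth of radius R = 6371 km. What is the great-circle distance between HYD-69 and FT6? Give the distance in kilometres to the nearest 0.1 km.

1567.6 km

HYD-69: φ = +14.96778°, λ = +102.06306°
FT6: φ = +26.31361°, λ = +93.09917°
Δφ = 11.3458°,  Δλ = -8.9639°
a = sin²(Δφ/2) + cos φ₁ cos φ₂ sin²(Δλ/2) = 0.015059
c = 2·arcsin(√a) = 0.246053 rad = 14.0978°
d = R·c = 6371 × 0.246053 = 1567.6 km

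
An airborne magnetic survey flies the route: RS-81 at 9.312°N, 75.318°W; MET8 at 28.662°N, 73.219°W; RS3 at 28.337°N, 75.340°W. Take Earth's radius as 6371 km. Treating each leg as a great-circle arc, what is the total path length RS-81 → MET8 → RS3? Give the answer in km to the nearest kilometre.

RS-81→MET8: c = 0.339470 rad, d = 2162.77 km
MET8→RS3: c = 0.033023 rad, d = 210.39 km
Total = 2162.77 + 210.39 = 2373.15 km

2373 km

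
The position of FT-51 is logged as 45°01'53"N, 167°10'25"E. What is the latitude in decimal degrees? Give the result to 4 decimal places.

45.0314°N

45° + 1′/60 + 53″/3600 = 45 + 0.01667 + 0.01472 = 45.0314°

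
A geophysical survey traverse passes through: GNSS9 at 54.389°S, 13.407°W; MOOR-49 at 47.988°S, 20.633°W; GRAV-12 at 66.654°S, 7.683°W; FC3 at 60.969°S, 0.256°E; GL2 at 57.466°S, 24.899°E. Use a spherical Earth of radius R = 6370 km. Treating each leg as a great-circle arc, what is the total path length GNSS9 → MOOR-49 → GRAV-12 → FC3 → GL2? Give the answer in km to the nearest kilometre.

GNSS9→MOOR-49: c = 0.136702 rad, d = 870.79 km
MOOR-49→GRAV-12: c = 0.346242 rad, d = 2205.56 km
GRAV-12→FC3: c = 0.116355 rad, d = 741.18 km
FC3→GL2: c = 0.226929 rad, d = 1445.54 km
Total = 870.79 + 2205.56 + 741.18 + 1445.54 = 5263.07 km

5263 km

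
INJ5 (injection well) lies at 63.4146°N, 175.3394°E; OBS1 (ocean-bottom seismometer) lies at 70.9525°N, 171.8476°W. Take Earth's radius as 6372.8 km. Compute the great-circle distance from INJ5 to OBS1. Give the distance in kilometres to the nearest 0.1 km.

999.7 km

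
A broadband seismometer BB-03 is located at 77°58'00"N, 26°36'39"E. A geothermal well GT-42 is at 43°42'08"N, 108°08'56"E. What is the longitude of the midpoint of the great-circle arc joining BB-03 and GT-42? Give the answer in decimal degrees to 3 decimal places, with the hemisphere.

92.846°E

BB-03: φ = +77.96667°, λ = +26.61083°
GT-42: φ = +43.70222°, λ = +108.14889°
Bx = cos φ₂ cos Δλ = 0.106382,  By = cos φ₂ sin Δλ = 0.715070
φₘ = atan2(sin φ₁ + sin φ₂, √((cos φ₁ + Bx)² + By²)) = 64.91309°
λₘ = λ₁ + atan2(By, cos φ₁ + Bx) = 92.84575°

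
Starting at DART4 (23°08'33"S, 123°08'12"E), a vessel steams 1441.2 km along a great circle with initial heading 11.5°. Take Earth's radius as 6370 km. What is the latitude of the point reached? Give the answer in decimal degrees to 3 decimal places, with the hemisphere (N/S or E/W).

10.421°S

DART4: φ = -23.14250°, λ = +123.13667°
δ = d/R = 1441.2/6370 = 0.226248 rad
φ₂ = arcsin(sin φ₁ cos δ + cos φ₁ sin δ cos θ)
   = arcsin(-0.39302·0.97451 + 0.91953·0.22432·0.97992) = -10.42059°
λ₂ = λ₁ + atan2(sin θ sin δ cos φ₁, cos δ − sin φ₁ sin φ₂) = 125.74296°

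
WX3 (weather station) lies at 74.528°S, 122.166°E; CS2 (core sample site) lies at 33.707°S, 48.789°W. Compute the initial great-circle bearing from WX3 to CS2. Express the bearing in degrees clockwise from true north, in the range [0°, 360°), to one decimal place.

187.9°

Δλ = -170.9550°
y = sin Δλ · cos φ₂ = -0.130781
x = cos φ₁ sin φ₂ − sin φ₁ cos φ₂ cos Δλ = -0.939812
θ = atan2(y, x) = -172.0778° → 187.9222° (mod 360°)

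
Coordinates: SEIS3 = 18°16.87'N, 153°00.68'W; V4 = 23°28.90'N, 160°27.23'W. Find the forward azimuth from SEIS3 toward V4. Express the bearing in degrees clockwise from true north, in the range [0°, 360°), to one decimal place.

308.1°

SEIS3: φ = +18.28117°, λ = -153.01133°
V4: φ = +23.48167°, λ = -160.45383°
Δλ = -7.4425°
y = sin Δλ · cos φ₂ = -0.118804
x = cos φ₁ sin φ₂ − sin φ₁ cos φ₂ cos Δλ = 0.093065
θ = atan2(y, x) = -51.9267° → 308.0733° (mod 360°)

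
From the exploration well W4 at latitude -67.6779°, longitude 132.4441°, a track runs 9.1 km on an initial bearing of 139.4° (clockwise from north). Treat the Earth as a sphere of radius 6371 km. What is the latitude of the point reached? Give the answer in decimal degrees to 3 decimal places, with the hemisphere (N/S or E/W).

δ = d/R = 9.1/6371 = 0.001428 rad
φ₂ = arcsin(sin φ₁ cos δ + cos φ₁ sin δ cos θ)
   = arcsin(-0.92506·1.00000 + 0.37981·0.00143·-0.75927) = -67.73998°
λ₂ = λ₁ + atan2(sin θ sin δ cos φ₁, cos δ − sin φ₁ sin φ₂) = 132.58469°

67.740°S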